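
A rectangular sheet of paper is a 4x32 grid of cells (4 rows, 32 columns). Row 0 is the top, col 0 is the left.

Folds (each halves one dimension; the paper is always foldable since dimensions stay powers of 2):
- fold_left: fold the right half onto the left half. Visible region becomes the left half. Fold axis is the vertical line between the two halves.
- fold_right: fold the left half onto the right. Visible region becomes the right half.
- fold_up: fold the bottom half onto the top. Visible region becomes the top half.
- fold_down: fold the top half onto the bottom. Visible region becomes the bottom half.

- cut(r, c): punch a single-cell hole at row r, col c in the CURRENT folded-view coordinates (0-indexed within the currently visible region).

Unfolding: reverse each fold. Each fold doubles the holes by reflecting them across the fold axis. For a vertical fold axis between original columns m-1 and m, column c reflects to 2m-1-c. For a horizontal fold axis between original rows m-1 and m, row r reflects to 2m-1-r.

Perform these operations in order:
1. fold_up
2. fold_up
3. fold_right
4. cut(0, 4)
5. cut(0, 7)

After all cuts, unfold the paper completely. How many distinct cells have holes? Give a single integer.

Answer: 16

Derivation:
Op 1 fold_up: fold axis h@2; visible region now rows[0,2) x cols[0,32) = 2x32
Op 2 fold_up: fold axis h@1; visible region now rows[0,1) x cols[0,32) = 1x32
Op 3 fold_right: fold axis v@16; visible region now rows[0,1) x cols[16,32) = 1x16
Op 4 cut(0, 4): punch at orig (0,20); cuts so far [(0, 20)]; region rows[0,1) x cols[16,32) = 1x16
Op 5 cut(0, 7): punch at orig (0,23); cuts so far [(0, 20), (0, 23)]; region rows[0,1) x cols[16,32) = 1x16
Unfold 1 (reflect across v@16): 4 holes -> [(0, 8), (0, 11), (0, 20), (0, 23)]
Unfold 2 (reflect across h@1): 8 holes -> [(0, 8), (0, 11), (0, 20), (0, 23), (1, 8), (1, 11), (1, 20), (1, 23)]
Unfold 3 (reflect across h@2): 16 holes -> [(0, 8), (0, 11), (0, 20), (0, 23), (1, 8), (1, 11), (1, 20), (1, 23), (2, 8), (2, 11), (2, 20), (2, 23), (3, 8), (3, 11), (3, 20), (3, 23)]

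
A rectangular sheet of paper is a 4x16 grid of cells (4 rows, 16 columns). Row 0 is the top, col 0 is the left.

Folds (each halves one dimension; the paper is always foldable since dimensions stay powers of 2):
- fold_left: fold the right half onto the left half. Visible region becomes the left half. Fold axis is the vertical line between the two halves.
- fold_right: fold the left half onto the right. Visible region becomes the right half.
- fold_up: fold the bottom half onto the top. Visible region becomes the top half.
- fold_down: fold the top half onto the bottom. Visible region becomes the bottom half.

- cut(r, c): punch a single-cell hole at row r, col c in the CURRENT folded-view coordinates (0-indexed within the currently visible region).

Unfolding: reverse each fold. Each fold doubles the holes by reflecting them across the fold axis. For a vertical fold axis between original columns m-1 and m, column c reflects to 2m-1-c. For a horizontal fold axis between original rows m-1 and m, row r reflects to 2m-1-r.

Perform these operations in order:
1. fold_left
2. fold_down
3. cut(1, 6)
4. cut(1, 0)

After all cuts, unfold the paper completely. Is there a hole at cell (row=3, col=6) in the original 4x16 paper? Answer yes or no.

Answer: yes

Derivation:
Op 1 fold_left: fold axis v@8; visible region now rows[0,4) x cols[0,8) = 4x8
Op 2 fold_down: fold axis h@2; visible region now rows[2,4) x cols[0,8) = 2x8
Op 3 cut(1, 6): punch at orig (3,6); cuts so far [(3, 6)]; region rows[2,4) x cols[0,8) = 2x8
Op 4 cut(1, 0): punch at orig (3,0); cuts so far [(3, 0), (3, 6)]; region rows[2,4) x cols[0,8) = 2x8
Unfold 1 (reflect across h@2): 4 holes -> [(0, 0), (0, 6), (3, 0), (3, 6)]
Unfold 2 (reflect across v@8): 8 holes -> [(0, 0), (0, 6), (0, 9), (0, 15), (3, 0), (3, 6), (3, 9), (3, 15)]
Holes: [(0, 0), (0, 6), (0, 9), (0, 15), (3, 0), (3, 6), (3, 9), (3, 15)]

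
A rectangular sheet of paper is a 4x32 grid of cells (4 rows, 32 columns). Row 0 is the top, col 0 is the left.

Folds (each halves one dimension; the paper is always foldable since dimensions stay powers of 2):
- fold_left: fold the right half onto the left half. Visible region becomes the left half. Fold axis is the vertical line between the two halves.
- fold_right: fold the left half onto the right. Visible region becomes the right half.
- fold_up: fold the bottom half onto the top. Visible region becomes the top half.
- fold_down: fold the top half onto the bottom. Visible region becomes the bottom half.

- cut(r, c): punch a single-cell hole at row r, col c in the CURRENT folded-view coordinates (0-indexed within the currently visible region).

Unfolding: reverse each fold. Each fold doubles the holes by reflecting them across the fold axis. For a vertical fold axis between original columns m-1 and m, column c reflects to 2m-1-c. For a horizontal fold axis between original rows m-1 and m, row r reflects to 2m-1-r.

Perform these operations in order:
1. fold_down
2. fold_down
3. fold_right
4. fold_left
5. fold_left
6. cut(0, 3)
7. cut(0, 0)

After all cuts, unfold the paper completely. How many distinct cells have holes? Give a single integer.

Op 1 fold_down: fold axis h@2; visible region now rows[2,4) x cols[0,32) = 2x32
Op 2 fold_down: fold axis h@3; visible region now rows[3,4) x cols[0,32) = 1x32
Op 3 fold_right: fold axis v@16; visible region now rows[3,4) x cols[16,32) = 1x16
Op 4 fold_left: fold axis v@24; visible region now rows[3,4) x cols[16,24) = 1x8
Op 5 fold_left: fold axis v@20; visible region now rows[3,4) x cols[16,20) = 1x4
Op 6 cut(0, 3): punch at orig (3,19); cuts so far [(3, 19)]; region rows[3,4) x cols[16,20) = 1x4
Op 7 cut(0, 0): punch at orig (3,16); cuts so far [(3, 16), (3, 19)]; region rows[3,4) x cols[16,20) = 1x4
Unfold 1 (reflect across v@20): 4 holes -> [(3, 16), (3, 19), (3, 20), (3, 23)]
Unfold 2 (reflect across v@24): 8 holes -> [(3, 16), (3, 19), (3, 20), (3, 23), (3, 24), (3, 27), (3, 28), (3, 31)]
Unfold 3 (reflect across v@16): 16 holes -> [(3, 0), (3, 3), (3, 4), (3, 7), (3, 8), (3, 11), (3, 12), (3, 15), (3, 16), (3, 19), (3, 20), (3, 23), (3, 24), (3, 27), (3, 28), (3, 31)]
Unfold 4 (reflect across h@3): 32 holes -> [(2, 0), (2, 3), (2, 4), (2, 7), (2, 8), (2, 11), (2, 12), (2, 15), (2, 16), (2, 19), (2, 20), (2, 23), (2, 24), (2, 27), (2, 28), (2, 31), (3, 0), (3, 3), (3, 4), (3, 7), (3, 8), (3, 11), (3, 12), (3, 15), (3, 16), (3, 19), (3, 20), (3, 23), (3, 24), (3, 27), (3, 28), (3, 31)]
Unfold 5 (reflect across h@2): 64 holes -> [(0, 0), (0, 3), (0, 4), (0, 7), (0, 8), (0, 11), (0, 12), (0, 15), (0, 16), (0, 19), (0, 20), (0, 23), (0, 24), (0, 27), (0, 28), (0, 31), (1, 0), (1, 3), (1, 4), (1, 7), (1, 8), (1, 11), (1, 12), (1, 15), (1, 16), (1, 19), (1, 20), (1, 23), (1, 24), (1, 27), (1, 28), (1, 31), (2, 0), (2, 3), (2, 4), (2, 7), (2, 8), (2, 11), (2, 12), (2, 15), (2, 16), (2, 19), (2, 20), (2, 23), (2, 24), (2, 27), (2, 28), (2, 31), (3, 0), (3, 3), (3, 4), (3, 7), (3, 8), (3, 11), (3, 12), (3, 15), (3, 16), (3, 19), (3, 20), (3, 23), (3, 24), (3, 27), (3, 28), (3, 31)]

Answer: 64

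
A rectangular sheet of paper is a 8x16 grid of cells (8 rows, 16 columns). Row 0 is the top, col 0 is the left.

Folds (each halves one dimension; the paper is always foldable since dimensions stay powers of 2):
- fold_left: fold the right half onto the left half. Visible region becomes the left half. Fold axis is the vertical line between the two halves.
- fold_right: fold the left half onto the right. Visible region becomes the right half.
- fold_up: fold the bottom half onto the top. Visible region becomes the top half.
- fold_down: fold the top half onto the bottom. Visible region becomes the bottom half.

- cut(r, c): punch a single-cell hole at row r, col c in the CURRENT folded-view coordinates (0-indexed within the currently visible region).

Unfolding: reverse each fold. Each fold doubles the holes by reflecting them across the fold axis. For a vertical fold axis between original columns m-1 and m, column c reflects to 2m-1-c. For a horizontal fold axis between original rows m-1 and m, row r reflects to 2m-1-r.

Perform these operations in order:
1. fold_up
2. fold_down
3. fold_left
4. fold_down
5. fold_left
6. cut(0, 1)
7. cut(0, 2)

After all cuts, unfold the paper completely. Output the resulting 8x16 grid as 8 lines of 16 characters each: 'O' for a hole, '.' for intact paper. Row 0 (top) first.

Answer: .OO..OO..OO..OO.
.OO..OO..OO..OO.
.OO..OO..OO..OO.
.OO..OO..OO..OO.
.OO..OO..OO..OO.
.OO..OO..OO..OO.
.OO..OO..OO..OO.
.OO..OO..OO..OO.

Derivation:
Op 1 fold_up: fold axis h@4; visible region now rows[0,4) x cols[0,16) = 4x16
Op 2 fold_down: fold axis h@2; visible region now rows[2,4) x cols[0,16) = 2x16
Op 3 fold_left: fold axis v@8; visible region now rows[2,4) x cols[0,8) = 2x8
Op 4 fold_down: fold axis h@3; visible region now rows[3,4) x cols[0,8) = 1x8
Op 5 fold_left: fold axis v@4; visible region now rows[3,4) x cols[0,4) = 1x4
Op 6 cut(0, 1): punch at orig (3,1); cuts so far [(3, 1)]; region rows[3,4) x cols[0,4) = 1x4
Op 7 cut(0, 2): punch at orig (3,2); cuts so far [(3, 1), (3, 2)]; region rows[3,4) x cols[0,4) = 1x4
Unfold 1 (reflect across v@4): 4 holes -> [(3, 1), (3, 2), (3, 5), (3, 6)]
Unfold 2 (reflect across h@3): 8 holes -> [(2, 1), (2, 2), (2, 5), (2, 6), (3, 1), (3, 2), (3, 5), (3, 6)]
Unfold 3 (reflect across v@8): 16 holes -> [(2, 1), (2, 2), (2, 5), (2, 6), (2, 9), (2, 10), (2, 13), (2, 14), (3, 1), (3, 2), (3, 5), (3, 6), (3, 9), (3, 10), (3, 13), (3, 14)]
Unfold 4 (reflect across h@2): 32 holes -> [(0, 1), (0, 2), (0, 5), (0, 6), (0, 9), (0, 10), (0, 13), (0, 14), (1, 1), (1, 2), (1, 5), (1, 6), (1, 9), (1, 10), (1, 13), (1, 14), (2, 1), (2, 2), (2, 5), (2, 6), (2, 9), (2, 10), (2, 13), (2, 14), (3, 1), (3, 2), (3, 5), (3, 6), (3, 9), (3, 10), (3, 13), (3, 14)]
Unfold 5 (reflect across h@4): 64 holes -> [(0, 1), (0, 2), (0, 5), (0, 6), (0, 9), (0, 10), (0, 13), (0, 14), (1, 1), (1, 2), (1, 5), (1, 6), (1, 9), (1, 10), (1, 13), (1, 14), (2, 1), (2, 2), (2, 5), (2, 6), (2, 9), (2, 10), (2, 13), (2, 14), (3, 1), (3, 2), (3, 5), (3, 6), (3, 9), (3, 10), (3, 13), (3, 14), (4, 1), (4, 2), (4, 5), (4, 6), (4, 9), (4, 10), (4, 13), (4, 14), (5, 1), (5, 2), (5, 5), (5, 6), (5, 9), (5, 10), (5, 13), (5, 14), (6, 1), (6, 2), (6, 5), (6, 6), (6, 9), (6, 10), (6, 13), (6, 14), (7, 1), (7, 2), (7, 5), (7, 6), (7, 9), (7, 10), (7, 13), (7, 14)]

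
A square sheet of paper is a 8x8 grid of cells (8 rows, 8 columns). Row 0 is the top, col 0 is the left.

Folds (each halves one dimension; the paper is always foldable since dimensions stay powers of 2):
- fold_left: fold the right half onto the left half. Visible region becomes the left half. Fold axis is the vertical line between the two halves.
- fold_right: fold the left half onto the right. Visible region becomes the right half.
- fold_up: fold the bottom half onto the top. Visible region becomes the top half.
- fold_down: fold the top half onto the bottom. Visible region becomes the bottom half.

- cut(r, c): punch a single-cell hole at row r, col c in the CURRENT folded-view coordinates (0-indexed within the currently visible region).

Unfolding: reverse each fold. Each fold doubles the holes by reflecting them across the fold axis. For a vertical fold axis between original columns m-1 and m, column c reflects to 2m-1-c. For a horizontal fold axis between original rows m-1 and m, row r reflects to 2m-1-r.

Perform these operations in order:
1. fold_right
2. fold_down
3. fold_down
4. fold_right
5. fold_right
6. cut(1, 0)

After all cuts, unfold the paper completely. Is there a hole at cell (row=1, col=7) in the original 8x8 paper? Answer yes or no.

Op 1 fold_right: fold axis v@4; visible region now rows[0,8) x cols[4,8) = 8x4
Op 2 fold_down: fold axis h@4; visible region now rows[4,8) x cols[4,8) = 4x4
Op 3 fold_down: fold axis h@6; visible region now rows[6,8) x cols[4,8) = 2x4
Op 4 fold_right: fold axis v@6; visible region now rows[6,8) x cols[6,8) = 2x2
Op 5 fold_right: fold axis v@7; visible region now rows[6,8) x cols[7,8) = 2x1
Op 6 cut(1, 0): punch at orig (7,7); cuts so far [(7, 7)]; region rows[6,8) x cols[7,8) = 2x1
Unfold 1 (reflect across v@7): 2 holes -> [(7, 6), (7, 7)]
Unfold 2 (reflect across v@6): 4 holes -> [(7, 4), (7, 5), (7, 6), (7, 7)]
Unfold 3 (reflect across h@6): 8 holes -> [(4, 4), (4, 5), (4, 6), (4, 7), (7, 4), (7, 5), (7, 6), (7, 7)]
Unfold 4 (reflect across h@4): 16 holes -> [(0, 4), (0, 5), (0, 6), (0, 7), (3, 4), (3, 5), (3, 6), (3, 7), (4, 4), (4, 5), (4, 6), (4, 7), (7, 4), (7, 5), (7, 6), (7, 7)]
Unfold 5 (reflect across v@4): 32 holes -> [(0, 0), (0, 1), (0, 2), (0, 3), (0, 4), (0, 5), (0, 6), (0, 7), (3, 0), (3, 1), (3, 2), (3, 3), (3, 4), (3, 5), (3, 6), (3, 7), (4, 0), (4, 1), (4, 2), (4, 3), (4, 4), (4, 5), (4, 6), (4, 7), (7, 0), (7, 1), (7, 2), (7, 3), (7, 4), (7, 5), (7, 6), (7, 7)]
Holes: [(0, 0), (0, 1), (0, 2), (0, 3), (0, 4), (0, 5), (0, 6), (0, 7), (3, 0), (3, 1), (3, 2), (3, 3), (3, 4), (3, 5), (3, 6), (3, 7), (4, 0), (4, 1), (4, 2), (4, 3), (4, 4), (4, 5), (4, 6), (4, 7), (7, 0), (7, 1), (7, 2), (7, 3), (7, 4), (7, 5), (7, 6), (7, 7)]

Answer: no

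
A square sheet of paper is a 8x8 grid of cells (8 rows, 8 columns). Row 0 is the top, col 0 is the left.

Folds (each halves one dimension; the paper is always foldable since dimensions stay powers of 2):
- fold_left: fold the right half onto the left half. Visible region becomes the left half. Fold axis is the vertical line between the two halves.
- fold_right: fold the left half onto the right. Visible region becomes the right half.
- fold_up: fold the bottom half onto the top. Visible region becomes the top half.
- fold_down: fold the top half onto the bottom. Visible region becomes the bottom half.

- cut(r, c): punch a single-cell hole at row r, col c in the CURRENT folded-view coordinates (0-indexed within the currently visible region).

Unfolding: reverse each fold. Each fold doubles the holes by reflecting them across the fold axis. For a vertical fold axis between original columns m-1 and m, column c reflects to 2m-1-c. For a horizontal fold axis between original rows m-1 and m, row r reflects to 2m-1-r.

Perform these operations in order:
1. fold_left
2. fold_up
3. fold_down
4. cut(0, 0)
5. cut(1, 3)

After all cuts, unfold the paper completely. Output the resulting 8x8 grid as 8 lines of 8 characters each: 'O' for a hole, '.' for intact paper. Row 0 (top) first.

Op 1 fold_left: fold axis v@4; visible region now rows[0,8) x cols[0,4) = 8x4
Op 2 fold_up: fold axis h@4; visible region now rows[0,4) x cols[0,4) = 4x4
Op 3 fold_down: fold axis h@2; visible region now rows[2,4) x cols[0,4) = 2x4
Op 4 cut(0, 0): punch at orig (2,0); cuts so far [(2, 0)]; region rows[2,4) x cols[0,4) = 2x4
Op 5 cut(1, 3): punch at orig (3,3); cuts so far [(2, 0), (3, 3)]; region rows[2,4) x cols[0,4) = 2x4
Unfold 1 (reflect across h@2): 4 holes -> [(0, 3), (1, 0), (2, 0), (3, 3)]
Unfold 2 (reflect across h@4): 8 holes -> [(0, 3), (1, 0), (2, 0), (3, 3), (4, 3), (5, 0), (6, 0), (7, 3)]
Unfold 3 (reflect across v@4): 16 holes -> [(0, 3), (0, 4), (1, 0), (1, 7), (2, 0), (2, 7), (3, 3), (3, 4), (4, 3), (4, 4), (5, 0), (5, 7), (6, 0), (6, 7), (7, 3), (7, 4)]

Answer: ...OO...
O......O
O......O
...OO...
...OO...
O......O
O......O
...OO...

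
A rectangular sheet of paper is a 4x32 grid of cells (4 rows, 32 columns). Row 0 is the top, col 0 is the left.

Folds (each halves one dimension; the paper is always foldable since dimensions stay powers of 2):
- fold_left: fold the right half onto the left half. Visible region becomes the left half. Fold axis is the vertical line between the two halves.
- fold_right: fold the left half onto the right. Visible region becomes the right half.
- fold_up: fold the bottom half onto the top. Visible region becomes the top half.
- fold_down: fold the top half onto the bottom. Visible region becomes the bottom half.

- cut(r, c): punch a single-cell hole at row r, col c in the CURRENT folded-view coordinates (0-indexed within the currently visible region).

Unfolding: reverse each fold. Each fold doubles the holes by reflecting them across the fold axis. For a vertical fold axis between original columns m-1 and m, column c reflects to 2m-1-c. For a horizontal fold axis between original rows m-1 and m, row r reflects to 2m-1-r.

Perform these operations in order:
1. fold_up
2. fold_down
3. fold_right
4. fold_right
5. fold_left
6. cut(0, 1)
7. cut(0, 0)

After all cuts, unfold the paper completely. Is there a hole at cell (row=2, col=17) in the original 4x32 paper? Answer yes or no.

Answer: yes

Derivation:
Op 1 fold_up: fold axis h@2; visible region now rows[0,2) x cols[0,32) = 2x32
Op 2 fold_down: fold axis h@1; visible region now rows[1,2) x cols[0,32) = 1x32
Op 3 fold_right: fold axis v@16; visible region now rows[1,2) x cols[16,32) = 1x16
Op 4 fold_right: fold axis v@24; visible region now rows[1,2) x cols[24,32) = 1x8
Op 5 fold_left: fold axis v@28; visible region now rows[1,2) x cols[24,28) = 1x4
Op 6 cut(0, 1): punch at orig (1,25); cuts so far [(1, 25)]; region rows[1,2) x cols[24,28) = 1x4
Op 7 cut(0, 0): punch at orig (1,24); cuts so far [(1, 24), (1, 25)]; region rows[1,2) x cols[24,28) = 1x4
Unfold 1 (reflect across v@28): 4 holes -> [(1, 24), (1, 25), (1, 30), (1, 31)]
Unfold 2 (reflect across v@24): 8 holes -> [(1, 16), (1, 17), (1, 22), (1, 23), (1, 24), (1, 25), (1, 30), (1, 31)]
Unfold 3 (reflect across v@16): 16 holes -> [(1, 0), (1, 1), (1, 6), (1, 7), (1, 8), (1, 9), (1, 14), (1, 15), (1, 16), (1, 17), (1, 22), (1, 23), (1, 24), (1, 25), (1, 30), (1, 31)]
Unfold 4 (reflect across h@1): 32 holes -> [(0, 0), (0, 1), (0, 6), (0, 7), (0, 8), (0, 9), (0, 14), (0, 15), (0, 16), (0, 17), (0, 22), (0, 23), (0, 24), (0, 25), (0, 30), (0, 31), (1, 0), (1, 1), (1, 6), (1, 7), (1, 8), (1, 9), (1, 14), (1, 15), (1, 16), (1, 17), (1, 22), (1, 23), (1, 24), (1, 25), (1, 30), (1, 31)]
Unfold 5 (reflect across h@2): 64 holes -> [(0, 0), (0, 1), (0, 6), (0, 7), (0, 8), (0, 9), (0, 14), (0, 15), (0, 16), (0, 17), (0, 22), (0, 23), (0, 24), (0, 25), (0, 30), (0, 31), (1, 0), (1, 1), (1, 6), (1, 7), (1, 8), (1, 9), (1, 14), (1, 15), (1, 16), (1, 17), (1, 22), (1, 23), (1, 24), (1, 25), (1, 30), (1, 31), (2, 0), (2, 1), (2, 6), (2, 7), (2, 8), (2, 9), (2, 14), (2, 15), (2, 16), (2, 17), (2, 22), (2, 23), (2, 24), (2, 25), (2, 30), (2, 31), (3, 0), (3, 1), (3, 6), (3, 7), (3, 8), (3, 9), (3, 14), (3, 15), (3, 16), (3, 17), (3, 22), (3, 23), (3, 24), (3, 25), (3, 30), (3, 31)]
Holes: [(0, 0), (0, 1), (0, 6), (0, 7), (0, 8), (0, 9), (0, 14), (0, 15), (0, 16), (0, 17), (0, 22), (0, 23), (0, 24), (0, 25), (0, 30), (0, 31), (1, 0), (1, 1), (1, 6), (1, 7), (1, 8), (1, 9), (1, 14), (1, 15), (1, 16), (1, 17), (1, 22), (1, 23), (1, 24), (1, 25), (1, 30), (1, 31), (2, 0), (2, 1), (2, 6), (2, 7), (2, 8), (2, 9), (2, 14), (2, 15), (2, 16), (2, 17), (2, 22), (2, 23), (2, 24), (2, 25), (2, 30), (2, 31), (3, 0), (3, 1), (3, 6), (3, 7), (3, 8), (3, 9), (3, 14), (3, 15), (3, 16), (3, 17), (3, 22), (3, 23), (3, 24), (3, 25), (3, 30), (3, 31)]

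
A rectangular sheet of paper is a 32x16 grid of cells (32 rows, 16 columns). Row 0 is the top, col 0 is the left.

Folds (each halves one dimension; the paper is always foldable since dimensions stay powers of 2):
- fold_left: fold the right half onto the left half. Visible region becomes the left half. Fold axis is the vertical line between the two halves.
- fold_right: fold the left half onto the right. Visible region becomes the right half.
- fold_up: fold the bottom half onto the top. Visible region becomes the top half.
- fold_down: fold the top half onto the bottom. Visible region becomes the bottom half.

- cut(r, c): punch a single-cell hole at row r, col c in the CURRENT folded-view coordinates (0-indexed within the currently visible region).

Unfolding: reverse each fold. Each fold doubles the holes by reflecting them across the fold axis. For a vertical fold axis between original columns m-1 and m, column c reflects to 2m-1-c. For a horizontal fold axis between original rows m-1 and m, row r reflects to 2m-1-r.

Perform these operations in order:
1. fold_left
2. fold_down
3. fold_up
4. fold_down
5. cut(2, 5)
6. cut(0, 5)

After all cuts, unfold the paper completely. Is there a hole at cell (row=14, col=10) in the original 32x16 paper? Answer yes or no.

Answer: yes

Derivation:
Op 1 fold_left: fold axis v@8; visible region now rows[0,32) x cols[0,8) = 32x8
Op 2 fold_down: fold axis h@16; visible region now rows[16,32) x cols[0,8) = 16x8
Op 3 fold_up: fold axis h@24; visible region now rows[16,24) x cols[0,8) = 8x8
Op 4 fold_down: fold axis h@20; visible region now rows[20,24) x cols[0,8) = 4x8
Op 5 cut(2, 5): punch at orig (22,5); cuts so far [(22, 5)]; region rows[20,24) x cols[0,8) = 4x8
Op 6 cut(0, 5): punch at orig (20,5); cuts so far [(20, 5), (22, 5)]; region rows[20,24) x cols[0,8) = 4x8
Unfold 1 (reflect across h@20): 4 holes -> [(17, 5), (19, 5), (20, 5), (22, 5)]
Unfold 2 (reflect across h@24): 8 holes -> [(17, 5), (19, 5), (20, 5), (22, 5), (25, 5), (27, 5), (28, 5), (30, 5)]
Unfold 3 (reflect across h@16): 16 holes -> [(1, 5), (3, 5), (4, 5), (6, 5), (9, 5), (11, 5), (12, 5), (14, 5), (17, 5), (19, 5), (20, 5), (22, 5), (25, 5), (27, 5), (28, 5), (30, 5)]
Unfold 4 (reflect across v@8): 32 holes -> [(1, 5), (1, 10), (3, 5), (3, 10), (4, 5), (4, 10), (6, 5), (6, 10), (9, 5), (9, 10), (11, 5), (11, 10), (12, 5), (12, 10), (14, 5), (14, 10), (17, 5), (17, 10), (19, 5), (19, 10), (20, 5), (20, 10), (22, 5), (22, 10), (25, 5), (25, 10), (27, 5), (27, 10), (28, 5), (28, 10), (30, 5), (30, 10)]
Holes: [(1, 5), (1, 10), (3, 5), (3, 10), (4, 5), (4, 10), (6, 5), (6, 10), (9, 5), (9, 10), (11, 5), (11, 10), (12, 5), (12, 10), (14, 5), (14, 10), (17, 5), (17, 10), (19, 5), (19, 10), (20, 5), (20, 10), (22, 5), (22, 10), (25, 5), (25, 10), (27, 5), (27, 10), (28, 5), (28, 10), (30, 5), (30, 10)]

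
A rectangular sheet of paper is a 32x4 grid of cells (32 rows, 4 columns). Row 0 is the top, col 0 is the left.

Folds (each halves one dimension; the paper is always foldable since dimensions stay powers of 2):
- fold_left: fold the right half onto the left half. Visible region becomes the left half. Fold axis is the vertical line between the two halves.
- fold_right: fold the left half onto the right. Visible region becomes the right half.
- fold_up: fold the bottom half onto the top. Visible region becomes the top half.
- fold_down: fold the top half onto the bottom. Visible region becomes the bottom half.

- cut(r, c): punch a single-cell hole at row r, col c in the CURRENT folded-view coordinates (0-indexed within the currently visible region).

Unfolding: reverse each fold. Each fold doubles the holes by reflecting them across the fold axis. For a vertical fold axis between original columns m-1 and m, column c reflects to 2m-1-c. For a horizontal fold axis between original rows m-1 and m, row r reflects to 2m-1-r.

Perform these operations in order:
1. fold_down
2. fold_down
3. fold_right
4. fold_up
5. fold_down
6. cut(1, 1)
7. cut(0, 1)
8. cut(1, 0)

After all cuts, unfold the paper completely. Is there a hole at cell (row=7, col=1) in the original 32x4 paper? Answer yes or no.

Answer: yes

Derivation:
Op 1 fold_down: fold axis h@16; visible region now rows[16,32) x cols[0,4) = 16x4
Op 2 fold_down: fold axis h@24; visible region now rows[24,32) x cols[0,4) = 8x4
Op 3 fold_right: fold axis v@2; visible region now rows[24,32) x cols[2,4) = 8x2
Op 4 fold_up: fold axis h@28; visible region now rows[24,28) x cols[2,4) = 4x2
Op 5 fold_down: fold axis h@26; visible region now rows[26,28) x cols[2,4) = 2x2
Op 6 cut(1, 1): punch at orig (27,3); cuts so far [(27, 3)]; region rows[26,28) x cols[2,4) = 2x2
Op 7 cut(0, 1): punch at orig (26,3); cuts so far [(26, 3), (27, 3)]; region rows[26,28) x cols[2,4) = 2x2
Op 8 cut(1, 0): punch at orig (27,2); cuts so far [(26, 3), (27, 2), (27, 3)]; region rows[26,28) x cols[2,4) = 2x2
Unfold 1 (reflect across h@26): 6 holes -> [(24, 2), (24, 3), (25, 3), (26, 3), (27, 2), (27, 3)]
Unfold 2 (reflect across h@28): 12 holes -> [(24, 2), (24, 3), (25, 3), (26, 3), (27, 2), (27, 3), (28, 2), (28, 3), (29, 3), (30, 3), (31, 2), (31, 3)]
Unfold 3 (reflect across v@2): 24 holes -> [(24, 0), (24, 1), (24, 2), (24, 3), (25, 0), (25, 3), (26, 0), (26, 3), (27, 0), (27, 1), (27, 2), (27, 3), (28, 0), (28, 1), (28, 2), (28, 3), (29, 0), (29, 3), (30, 0), (30, 3), (31, 0), (31, 1), (31, 2), (31, 3)]
Unfold 4 (reflect across h@24): 48 holes -> [(16, 0), (16, 1), (16, 2), (16, 3), (17, 0), (17, 3), (18, 0), (18, 3), (19, 0), (19, 1), (19, 2), (19, 3), (20, 0), (20, 1), (20, 2), (20, 3), (21, 0), (21, 3), (22, 0), (22, 3), (23, 0), (23, 1), (23, 2), (23, 3), (24, 0), (24, 1), (24, 2), (24, 3), (25, 0), (25, 3), (26, 0), (26, 3), (27, 0), (27, 1), (27, 2), (27, 3), (28, 0), (28, 1), (28, 2), (28, 3), (29, 0), (29, 3), (30, 0), (30, 3), (31, 0), (31, 1), (31, 2), (31, 3)]
Unfold 5 (reflect across h@16): 96 holes -> [(0, 0), (0, 1), (0, 2), (0, 3), (1, 0), (1, 3), (2, 0), (2, 3), (3, 0), (3, 1), (3, 2), (3, 3), (4, 0), (4, 1), (4, 2), (4, 3), (5, 0), (5, 3), (6, 0), (6, 3), (7, 0), (7, 1), (7, 2), (7, 3), (8, 0), (8, 1), (8, 2), (8, 3), (9, 0), (9, 3), (10, 0), (10, 3), (11, 0), (11, 1), (11, 2), (11, 3), (12, 0), (12, 1), (12, 2), (12, 3), (13, 0), (13, 3), (14, 0), (14, 3), (15, 0), (15, 1), (15, 2), (15, 3), (16, 0), (16, 1), (16, 2), (16, 3), (17, 0), (17, 3), (18, 0), (18, 3), (19, 0), (19, 1), (19, 2), (19, 3), (20, 0), (20, 1), (20, 2), (20, 3), (21, 0), (21, 3), (22, 0), (22, 3), (23, 0), (23, 1), (23, 2), (23, 3), (24, 0), (24, 1), (24, 2), (24, 3), (25, 0), (25, 3), (26, 0), (26, 3), (27, 0), (27, 1), (27, 2), (27, 3), (28, 0), (28, 1), (28, 2), (28, 3), (29, 0), (29, 3), (30, 0), (30, 3), (31, 0), (31, 1), (31, 2), (31, 3)]
Holes: [(0, 0), (0, 1), (0, 2), (0, 3), (1, 0), (1, 3), (2, 0), (2, 3), (3, 0), (3, 1), (3, 2), (3, 3), (4, 0), (4, 1), (4, 2), (4, 3), (5, 0), (5, 3), (6, 0), (6, 3), (7, 0), (7, 1), (7, 2), (7, 3), (8, 0), (8, 1), (8, 2), (8, 3), (9, 0), (9, 3), (10, 0), (10, 3), (11, 0), (11, 1), (11, 2), (11, 3), (12, 0), (12, 1), (12, 2), (12, 3), (13, 0), (13, 3), (14, 0), (14, 3), (15, 0), (15, 1), (15, 2), (15, 3), (16, 0), (16, 1), (16, 2), (16, 3), (17, 0), (17, 3), (18, 0), (18, 3), (19, 0), (19, 1), (19, 2), (19, 3), (20, 0), (20, 1), (20, 2), (20, 3), (21, 0), (21, 3), (22, 0), (22, 3), (23, 0), (23, 1), (23, 2), (23, 3), (24, 0), (24, 1), (24, 2), (24, 3), (25, 0), (25, 3), (26, 0), (26, 3), (27, 0), (27, 1), (27, 2), (27, 3), (28, 0), (28, 1), (28, 2), (28, 3), (29, 0), (29, 3), (30, 0), (30, 3), (31, 0), (31, 1), (31, 2), (31, 3)]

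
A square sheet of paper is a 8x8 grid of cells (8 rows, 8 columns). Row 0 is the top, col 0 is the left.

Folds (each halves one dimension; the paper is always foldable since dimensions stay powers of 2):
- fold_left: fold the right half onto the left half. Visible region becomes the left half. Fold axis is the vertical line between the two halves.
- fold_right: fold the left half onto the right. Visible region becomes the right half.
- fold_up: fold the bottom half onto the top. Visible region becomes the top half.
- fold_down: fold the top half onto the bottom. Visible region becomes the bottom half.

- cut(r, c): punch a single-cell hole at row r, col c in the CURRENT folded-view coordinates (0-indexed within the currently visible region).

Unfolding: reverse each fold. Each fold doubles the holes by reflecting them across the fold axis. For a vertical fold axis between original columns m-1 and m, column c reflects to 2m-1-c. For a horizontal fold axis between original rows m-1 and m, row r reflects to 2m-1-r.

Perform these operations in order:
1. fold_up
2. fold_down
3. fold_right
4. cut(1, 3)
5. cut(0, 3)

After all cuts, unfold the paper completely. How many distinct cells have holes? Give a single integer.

Op 1 fold_up: fold axis h@4; visible region now rows[0,4) x cols[0,8) = 4x8
Op 2 fold_down: fold axis h@2; visible region now rows[2,4) x cols[0,8) = 2x8
Op 3 fold_right: fold axis v@4; visible region now rows[2,4) x cols[4,8) = 2x4
Op 4 cut(1, 3): punch at orig (3,7); cuts so far [(3, 7)]; region rows[2,4) x cols[4,8) = 2x4
Op 5 cut(0, 3): punch at orig (2,7); cuts so far [(2, 7), (3, 7)]; region rows[2,4) x cols[4,8) = 2x4
Unfold 1 (reflect across v@4): 4 holes -> [(2, 0), (2, 7), (3, 0), (3, 7)]
Unfold 2 (reflect across h@2): 8 holes -> [(0, 0), (0, 7), (1, 0), (1, 7), (2, 0), (2, 7), (3, 0), (3, 7)]
Unfold 3 (reflect across h@4): 16 holes -> [(0, 0), (0, 7), (1, 0), (1, 7), (2, 0), (2, 7), (3, 0), (3, 7), (4, 0), (4, 7), (5, 0), (5, 7), (6, 0), (6, 7), (7, 0), (7, 7)]

Answer: 16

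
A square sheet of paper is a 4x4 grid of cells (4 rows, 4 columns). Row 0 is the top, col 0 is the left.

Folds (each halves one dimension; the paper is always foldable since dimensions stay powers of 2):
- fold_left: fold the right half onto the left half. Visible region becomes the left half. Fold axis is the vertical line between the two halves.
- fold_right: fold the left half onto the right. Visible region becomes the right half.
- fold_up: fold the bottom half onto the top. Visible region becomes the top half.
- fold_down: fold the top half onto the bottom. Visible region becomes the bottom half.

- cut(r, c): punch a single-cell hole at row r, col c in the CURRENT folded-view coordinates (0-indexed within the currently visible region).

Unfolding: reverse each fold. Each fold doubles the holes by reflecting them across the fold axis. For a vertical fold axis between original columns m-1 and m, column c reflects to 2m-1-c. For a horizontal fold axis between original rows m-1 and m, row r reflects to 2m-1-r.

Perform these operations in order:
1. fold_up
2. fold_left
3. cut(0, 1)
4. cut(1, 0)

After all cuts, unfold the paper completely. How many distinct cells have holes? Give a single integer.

Answer: 8

Derivation:
Op 1 fold_up: fold axis h@2; visible region now rows[0,2) x cols[0,4) = 2x4
Op 2 fold_left: fold axis v@2; visible region now rows[0,2) x cols[0,2) = 2x2
Op 3 cut(0, 1): punch at orig (0,1); cuts so far [(0, 1)]; region rows[0,2) x cols[0,2) = 2x2
Op 4 cut(1, 0): punch at orig (1,0); cuts so far [(0, 1), (1, 0)]; region rows[0,2) x cols[0,2) = 2x2
Unfold 1 (reflect across v@2): 4 holes -> [(0, 1), (0, 2), (1, 0), (1, 3)]
Unfold 2 (reflect across h@2): 8 holes -> [(0, 1), (0, 2), (1, 0), (1, 3), (2, 0), (2, 3), (3, 1), (3, 2)]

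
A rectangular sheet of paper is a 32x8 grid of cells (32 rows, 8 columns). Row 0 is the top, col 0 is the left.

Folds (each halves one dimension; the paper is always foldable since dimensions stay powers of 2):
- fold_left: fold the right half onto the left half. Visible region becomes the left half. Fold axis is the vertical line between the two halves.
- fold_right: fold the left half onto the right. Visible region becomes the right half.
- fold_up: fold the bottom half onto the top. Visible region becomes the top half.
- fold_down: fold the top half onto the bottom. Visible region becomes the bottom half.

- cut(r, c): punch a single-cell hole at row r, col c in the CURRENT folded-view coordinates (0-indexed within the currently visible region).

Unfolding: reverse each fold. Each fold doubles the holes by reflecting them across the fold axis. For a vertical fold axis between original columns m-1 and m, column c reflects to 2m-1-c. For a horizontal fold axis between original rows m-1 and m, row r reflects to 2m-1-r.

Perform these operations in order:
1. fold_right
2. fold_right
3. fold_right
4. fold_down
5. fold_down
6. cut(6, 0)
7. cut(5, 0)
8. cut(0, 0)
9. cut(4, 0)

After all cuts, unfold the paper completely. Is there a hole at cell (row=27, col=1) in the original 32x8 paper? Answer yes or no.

Op 1 fold_right: fold axis v@4; visible region now rows[0,32) x cols[4,8) = 32x4
Op 2 fold_right: fold axis v@6; visible region now rows[0,32) x cols[6,8) = 32x2
Op 3 fold_right: fold axis v@7; visible region now rows[0,32) x cols[7,8) = 32x1
Op 4 fold_down: fold axis h@16; visible region now rows[16,32) x cols[7,8) = 16x1
Op 5 fold_down: fold axis h@24; visible region now rows[24,32) x cols[7,8) = 8x1
Op 6 cut(6, 0): punch at orig (30,7); cuts so far [(30, 7)]; region rows[24,32) x cols[7,8) = 8x1
Op 7 cut(5, 0): punch at orig (29,7); cuts so far [(29, 7), (30, 7)]; region rows[24,32) x cols[7,8) = 8x1
Op 8 cut(0, 0): punch at orig (24,7); cuts so far [(24, 7), (29, 7), (30, 7)]; region rows[24,32) x cols[7,8) = 8x1
Op 9 cut(4, 0): punch at orig (28,7); cuts so far [(24, 7), (28, 7), (29, 7), (30, 7)]; region rows[24,32) x cols[7,8) = 8x1
Unfold 1 (reflect across h@24): 8 holes -> [(17, 7), (18, 7), (19, 7), (23, 7), (24, 7), (28, 7), (29, 7), (30, 7)]
Unfold 2 (reflect across h@16): 16 holes -> [(1, 7), (2, 7), (3, 7), (7, 7), (8, 7), (12, 7), (13, 7), (14, 7), (17, 7), (18, 7), (19, 7), (23, 7), (24, 7), (28, 7), (29, 7), (30, 7)]
Unfold 3 (reflect across v@7): 32 holes -> [(1, 6), (1, 7), (2, 6), (2, 7), (3, 6), (3, 7), (7, 6), (7, 7), (8, 6), (8, 7), (12, 6), (12, 7), (13, 6), (13, 7), (14, 6), (14, 7), (17, 6), (17, 7), (18, 6), (18, 7), (19, 6), (19, 7), (23, 6), (23, 7), (24, 6), (24, 7), (28, 6), (28, 7), (29, 6), (29, 7), (30, 6), (30, 7)]
Unfold 4 (reflect across v@6): 64 holes -> [(1, 4), (1, 5), (1, 6), (1, 7), (2, 4), (2, 5), (2, 6), (2, 7), (3, 4), (3, 5), (3, 6), (3, 7), (7, 4), (7, 5), (7, 6), (7, 7), (8, 4), (8, 5), (8, 6), (8, 7), (12, 4), (12, 5), (12, 6), (12, 7), (13, 4), (13, 5), (13, 6), (13, 7), (14, 4), (14, 5), (14, 6), (14, 7), (17, 4), (17, 5), (17, 6), (17, 7), (18, 4), (18, 5), (18, 6), (18, 7), (19, 4), (19, 5), (19, 6), (19, 7), (23, 4), (23, 5), (23, 6), (23, 7), (24, 4), (24, 5), (24, 6), (24, 7), (28, 4), (28, 5), (28, 6), (28, 7), (29, 4), (29, 5), (29, 6), (29, 7), (30, 4), (30, 5), (30, 6), (30, 7)]
Unfold 5 (reflect across v@4): 128 holes -> [(1, 0), (1, 1), (1, 2), (1, 3), (1, 4), (1, 5), (1, 6), (1, 7), (2, 0), (2, 1), (2, 2), (2, 3), (2, 4), (2, 5), (2, 6), (2, 7), (3, 0), (3, 1), (3, 2), (3, 3), (3, 4), (3, 5), (3, 6), (3, 7), (7, 0), (7, 1), (7, 2), (7, 3), (7, 4), (7, 5), (7, 6), (7, 7), (8, 0), (8, 1), (8, 2), (8, 3), (8, 4), (8, 5), (8, 6), (8, 7), (12, 0), (12, 1), (12, 2), (12, 3), (12, 4), (12, 5), (12, 6), (12, 7), (13, 0), (13, 1), (13, 2), (13, 3), (13, 4), (13, 5), (13, 6), (13, 7), (14, 0), (14, 1), (14, 2), (14, 3), (14, 4), (14, 5), (14, 6), (14, 7), (17, 0), (17, 1), (17, 2), (17, 3), (17, 4), (17, 5), (17, 6), (17, 7), (18, 0), (18, 1), (18, 2), (18, 3), (18, 4), (18, 5), (18, 6), (18, 7), (19, 0), (19, 1), (19, 2), (19, 3), (19, 4), (19, 5), (19, 6), (19, 7), (23, 0), (23, 1), (23, 2), (23, 3), (23, 4), (23, 5), (23, 6), (23, 7), (24, 0), (24, 1), (24, 2), (24, 3), (24, 4), (24, 5), (24, 6), (24, 7), (28, 0), (28, 1), (28, 2), (28, 3), (28, 4), (28, 5), (28, 6), (28, 7), (29, 0), (29, 1), (29, 2), (29, 3), (29, 4), (29, 5), (29, 6), (29, 7), (30, 0), (30, 1), (30, 2), (30, 3), (30, 4), (30, 5), (30, 6), (30, 7)]
Holes: [(1, 0), (1, 1), (1, 2), (1, 3), (1, 4), (1, 5), (1, 6), (1, 7), (2, 0), (2, 1), (2, 2), (2, 3), (2, 4), (2, 5), (2, 6), (2, 7), (3, 0), (3, 1), (3, 2), (3, 3), (3, 4), (3, 5), (3, 6), (3, 7), (7, 0), (7, 1), (7, 2), (7, 3), (7, 4), (7, 5), (7, 6), (7, 7), (8, 0), (8, 1), (8, 2), (8, 3), (8, 4), (8, 5), (8, 6), (8, 7), (12, 0), (12, 1), (12, 2), (12, 3), (12, 4), (12, 5), (12, 6), (12, 7), (13, 0), (13, 1), (13, 2), (13, 3), (13, 4), (13, 5), (13, 6), (13, 7), (14, 0), (14, 1), (14, 2), (14, 3), (14, 4), (14, 5), (14, 6), (14, 7), (17, 0), (17, 1), (17, 2), (17, 3), (17, 4), (17, 5), (17, 6), (17, 7), (18, 0), (18, 1), (18, 2), (18, 3), (18, 4), (18, 5), (18, 6), (18, 7), (19, 0), (19, 1), (19, 2), (19, 3), (19, 4), (19, 5), (19, 6), (19, 7), (23, 0), (23, 1), (23, 2), (23, 3), (23, 4), (23, 5), (23, 6), (23, 7), (24, 0), (24, 1), (24, 2), (24, 3), (24, 4), (24, 5), (24, 6), (24, 7), (28, 0), (28, 1), (28, 2), (28, 3), (28, 4), (28, 5), (28, 6), (28, 7), (29, 0), (29, 1), (29, 2), (29, 3), (29, 4), (29, 5), (29, 6), (29, 7), (30, 0), (30, 1), (30, 2), (30, 3), (30, 4), (30, 5), (30, 6), (30, 7)]

Answer: no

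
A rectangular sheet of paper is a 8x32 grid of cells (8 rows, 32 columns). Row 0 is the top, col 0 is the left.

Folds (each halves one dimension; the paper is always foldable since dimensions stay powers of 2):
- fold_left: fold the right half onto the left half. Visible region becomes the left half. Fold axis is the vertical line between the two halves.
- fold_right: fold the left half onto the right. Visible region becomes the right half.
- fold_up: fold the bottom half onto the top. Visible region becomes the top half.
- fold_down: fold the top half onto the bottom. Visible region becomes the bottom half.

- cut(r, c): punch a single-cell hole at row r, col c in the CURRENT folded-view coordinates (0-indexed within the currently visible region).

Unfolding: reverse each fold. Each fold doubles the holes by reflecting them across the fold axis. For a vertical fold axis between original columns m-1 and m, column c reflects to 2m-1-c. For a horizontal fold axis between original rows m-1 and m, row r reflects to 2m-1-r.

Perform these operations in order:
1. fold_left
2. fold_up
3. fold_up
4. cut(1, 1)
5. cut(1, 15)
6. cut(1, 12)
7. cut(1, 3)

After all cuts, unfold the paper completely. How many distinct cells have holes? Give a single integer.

Op 1 fold_left: fold axis v@16; visible region now rows[0,8) x cols[0,16) = 8x16
Op 2 fold_up: fold axis h@4; visible region now rows[0,4) x cols[0,16) = 4x16
Op 3 fold_up: fold axis h@2; visible region now rows[0,2) x cols[0,16) = 2x16
Op 4 cut(1, 1): punch at orig (1,1); cuts so far [(1, 1)]; region rows[0,2) x cols[0,16) = 2x16
Op 5 cut(1, 15): punch at orig (1,15); cuts so far [(1, 1), (1, 15)]; region rows[0,2) x cols[0,16) = 2x16
Op 6 cut(1, 12): punch at orig (1,12); cuts so far [(1, 1), (1, 12), (1, 15)]; region rows[0,2) x cols[0,16) = 2x16
Op 7 cut(1, 3): punch at orig (1,3); cuts so far [(1, 1), (1, 3), (1, 12), (1, 15)]; region rows[0,2) x cols[0,16) = 2x16
Unfold 1 (reflect across h@2): 8 holes -> [(1, 1), (1, 3), (1, 12), (1, 15), (2, 1), (2, 3), (2, 12), (2, 15)]
Unfold 2 (reflect across h@4): 16 holes -> [(1, 1), (1, 3), (1, 12), (1, 15), (2, 1), (2, 3), (2, 12), (2, 15), (5, 1), (5, 3), (5, 12), (5, 15), (6, 1), (6, 3), (6, 12), (6, 15)]
Unfold 3 (reflect across v@16): 32 holes -> [(1, 1), (1, 3), (1, 12), (1, 15), (1, 16), (1, 19), (1, 28), (1, 30), (2, 1), (2, 3), (2, 12), (2, 15), (2, 16), (2, 19), (2, 28), (2, 30), (5, 1), (5, 3), (5, 12), (5, 15), (5, 16), (5, 19), (5, 28), (5, 30), (6, 1), (6, 3), (6, 12), (6, 15), (6, 16), (6, 19), (6, 28), (6, 30)]

Answer: 32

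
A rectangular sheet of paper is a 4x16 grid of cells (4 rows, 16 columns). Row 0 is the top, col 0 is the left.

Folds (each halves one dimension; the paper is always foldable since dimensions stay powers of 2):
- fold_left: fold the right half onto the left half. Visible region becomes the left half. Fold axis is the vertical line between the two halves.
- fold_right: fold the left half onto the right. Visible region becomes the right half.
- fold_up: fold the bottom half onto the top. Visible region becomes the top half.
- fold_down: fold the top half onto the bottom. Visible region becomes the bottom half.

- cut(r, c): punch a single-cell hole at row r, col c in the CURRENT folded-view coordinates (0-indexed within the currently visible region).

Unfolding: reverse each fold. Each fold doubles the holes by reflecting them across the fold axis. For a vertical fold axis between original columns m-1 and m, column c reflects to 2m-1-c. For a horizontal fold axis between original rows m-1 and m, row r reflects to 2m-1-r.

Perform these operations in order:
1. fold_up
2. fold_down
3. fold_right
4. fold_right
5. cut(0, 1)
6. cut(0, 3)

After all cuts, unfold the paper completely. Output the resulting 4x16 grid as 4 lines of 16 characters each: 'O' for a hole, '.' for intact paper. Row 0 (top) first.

Answer: O.O..O.OO.O..O.O
O.O..O.OO.O..O.O
O.O..O.OO.O..O.O
O.O..O.OO.O..O.O

Derivation:
Op 1 fold_up: fold axis h@2; visible region now rows[0,2) x cols[0,16) = 2x16
Op 2 fold_down: fold axis h@1; visible region now rows[1,2) x cols[0,16) = 1x16
Op 3 fold_right: fold axis v@8; visible region now rows[1,2) x cols[8,16) = 1x8
Op 4 fold_right: fold axis v@12; visible region now rows[1,2) x cols[12,16) = 1x4
Op 5 cut(0, 1): punch at orig (1,13); cuts so far [(1, 13)]; region rows[1,2) x cols[12,16) = 1x4
Op 6 cut(0, 3): punch at orig (1,15); cuts so far [(1, 13), (1, 15)]; region rows[1,2) x cols[12,16) = 1x4
Unfold 1 (reflect across v@12): 4 holes -> [(1, 8), (1, 10), (1, 13), (1, 15)]
Unfold 2 (reflect across v@8): 8 holes -> [(1, 0), (1, 2), (1, 5), (1, 7), (1, 8), (1, 10), (1, 13), (1, 15)]
Unfold 3 (reflect across h@1): 16 holes -> [(0, 0), (0, 2), (0, 5), (0, 7), (0, 8), (0, 10), (0, 13), (0, 15), (1, 0), (1, 2), (1, 5), (1, 7), (1, 8), (1, 10), (1, 13), (1, 15)]
Unfold 4 (reflect across h@2): 32 holes -> [(0, 0), (0, 2), (0, 5), (0, 7), (0, 8), (0, 10), (0, 13), (0, 15), (1, 0), (1, 2), (1, 5), (1, 7), (1, 8), (1, 10), (1, 13), (1, 15), (2, 0), (2, 2), (2, 5), (2, 7), (2, 8), (2, 10), (2, 13), (2, 15), (3, 0), (3, 2), (3, 5), (3, 7), (3, 8), (3, 10), (3, 13), (3, 15)]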